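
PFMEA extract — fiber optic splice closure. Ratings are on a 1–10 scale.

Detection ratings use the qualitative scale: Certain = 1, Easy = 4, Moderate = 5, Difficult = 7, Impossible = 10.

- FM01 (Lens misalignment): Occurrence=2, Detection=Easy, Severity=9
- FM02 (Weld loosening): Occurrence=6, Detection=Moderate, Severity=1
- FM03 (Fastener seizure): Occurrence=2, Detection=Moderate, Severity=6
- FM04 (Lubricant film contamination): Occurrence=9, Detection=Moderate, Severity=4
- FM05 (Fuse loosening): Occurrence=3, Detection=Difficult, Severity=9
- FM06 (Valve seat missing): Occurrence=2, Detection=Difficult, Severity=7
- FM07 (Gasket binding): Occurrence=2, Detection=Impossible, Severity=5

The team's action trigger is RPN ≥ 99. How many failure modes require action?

RPN = Severity × Occurrence × Detection:
  FM01: 9 × 2 × 4 = 72
  FM02: 1 × 6 × 5 = 30
  FM03: 6 × 2 × 5 = 60
  FM04: 4 × 9 × 5 = 180
  FM05: 9 × 3 × 7 = 189
  FM06: 7 × 2 × 7 = 98
  FM07: 5 × 2 × 10 = 100
Modes with RPN ≥ 99: FM04 (180), FM05 (189), FM07 (100) → 3.

3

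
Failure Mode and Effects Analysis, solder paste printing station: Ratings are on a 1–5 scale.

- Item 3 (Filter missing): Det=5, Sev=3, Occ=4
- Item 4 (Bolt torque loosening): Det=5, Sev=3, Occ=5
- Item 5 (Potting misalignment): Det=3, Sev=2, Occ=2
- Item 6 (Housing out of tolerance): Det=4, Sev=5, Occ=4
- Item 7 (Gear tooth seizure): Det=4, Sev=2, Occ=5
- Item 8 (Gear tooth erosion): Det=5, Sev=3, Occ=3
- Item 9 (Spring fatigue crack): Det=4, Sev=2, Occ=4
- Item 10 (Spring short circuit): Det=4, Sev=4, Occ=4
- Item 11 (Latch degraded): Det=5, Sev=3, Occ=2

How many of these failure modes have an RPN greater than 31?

RPN = Severity × Occurrence × Detection:
  Item 3: 3 × 4 × 5 = 60
  Item 4: 3 × 5 × 5 = 75
  Item 5: 2 × 2 × 3 = 12
  Item 6: 5 × 4 × 4 = 80
  Item 7: 2 × 5 × 4 = 40
  Item 8: 3 × 3 × 5 = 45
  Item 9: 2 × 4 × 4 = 32
  Item 10: 4 × 4 × 4 = 64
  Item 11: 3 × 2 × 5 = 30
Modes with RPN > 31: Item 3 (60), Item 4 (75), Item 6 (80), Item 7 (40), Item 8 (45), Item 9 (32), Item 10 (64) → 7.

7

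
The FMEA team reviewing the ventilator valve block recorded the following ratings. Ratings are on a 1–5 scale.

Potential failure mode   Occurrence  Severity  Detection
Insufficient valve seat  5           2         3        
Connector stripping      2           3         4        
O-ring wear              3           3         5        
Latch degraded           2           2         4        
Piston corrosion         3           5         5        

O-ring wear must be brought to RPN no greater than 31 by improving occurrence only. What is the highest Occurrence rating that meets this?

O-ring wear: S=3, O=3, D=5 → current RPN = 45.
Fixed product = 15. Need 15 × O ≤ 31, so O ≤ 31/15 = 2.07.
Maximum integer Occurrence rating = 2 (gives RPN 30; O=3 would give 45 > 31).

2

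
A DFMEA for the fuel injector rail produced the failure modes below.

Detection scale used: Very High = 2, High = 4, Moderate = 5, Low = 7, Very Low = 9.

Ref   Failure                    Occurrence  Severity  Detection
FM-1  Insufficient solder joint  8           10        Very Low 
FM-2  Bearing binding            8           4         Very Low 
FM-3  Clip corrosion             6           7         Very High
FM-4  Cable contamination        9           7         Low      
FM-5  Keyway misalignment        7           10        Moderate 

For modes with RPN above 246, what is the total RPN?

1799

RPN = Severity × Occurrence × Detection:
  FM-1: 10 × 8 × 9 = 720
  FM-2: 4 × 8 × 9 = 288
  FM-3: 7 × 6 × 2 = 84
  FM-4: 7 × 9 × 7 = 441
  FM-5: 10 × 7 × 5 = 350
RPN > 246: FM-1 (720), FM-2 (288), FM-4 (441), FM-5 (350).
Sum: 720 + 288 + 441 + 350 = 1799.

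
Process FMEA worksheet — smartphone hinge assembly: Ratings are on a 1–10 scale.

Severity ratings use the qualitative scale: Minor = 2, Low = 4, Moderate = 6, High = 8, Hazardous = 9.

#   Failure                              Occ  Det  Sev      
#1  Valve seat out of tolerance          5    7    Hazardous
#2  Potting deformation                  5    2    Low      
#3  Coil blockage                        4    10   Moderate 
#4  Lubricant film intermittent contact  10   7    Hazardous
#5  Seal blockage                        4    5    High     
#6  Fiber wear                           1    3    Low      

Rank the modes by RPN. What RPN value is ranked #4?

RPN = Severity × Occurrence × Detection:
  #1: 9 × 5 × 7 = 315
  #2: 4 × 5 × 2 = 40
  #3: 6 × 4 × 10 = 240
  #4: 9 × 10 × 7 = 630
  #5: 8 × 4 × 5 = 160
  #6: 4 × 1 × 3 = 12
Sorted descending: 630, 315, 240, 160, 40, 12.
The fourth-highest RPN is 160 (#5).

160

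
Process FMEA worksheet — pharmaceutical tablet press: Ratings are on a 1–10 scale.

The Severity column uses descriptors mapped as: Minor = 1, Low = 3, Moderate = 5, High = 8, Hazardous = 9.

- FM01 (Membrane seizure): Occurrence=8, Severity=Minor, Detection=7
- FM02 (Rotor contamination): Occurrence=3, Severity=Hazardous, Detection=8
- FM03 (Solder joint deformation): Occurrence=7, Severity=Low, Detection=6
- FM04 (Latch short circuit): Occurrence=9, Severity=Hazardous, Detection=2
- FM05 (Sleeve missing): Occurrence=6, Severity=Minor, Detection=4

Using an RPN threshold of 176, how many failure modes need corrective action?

1

RPN = Severity × Occurrence × Detection:
  FM01: 1 × 8 × 7 = 56
  FM02: 9 × 3 × 8 = 216
  FM03: 3 × 7 × 6 = 126
  FM04: 9 × 9 × 2 = 162
  FM05: 1 × 6 × 4 = 24
Modes with RPN ≥ 176: FM02 (216) → 1.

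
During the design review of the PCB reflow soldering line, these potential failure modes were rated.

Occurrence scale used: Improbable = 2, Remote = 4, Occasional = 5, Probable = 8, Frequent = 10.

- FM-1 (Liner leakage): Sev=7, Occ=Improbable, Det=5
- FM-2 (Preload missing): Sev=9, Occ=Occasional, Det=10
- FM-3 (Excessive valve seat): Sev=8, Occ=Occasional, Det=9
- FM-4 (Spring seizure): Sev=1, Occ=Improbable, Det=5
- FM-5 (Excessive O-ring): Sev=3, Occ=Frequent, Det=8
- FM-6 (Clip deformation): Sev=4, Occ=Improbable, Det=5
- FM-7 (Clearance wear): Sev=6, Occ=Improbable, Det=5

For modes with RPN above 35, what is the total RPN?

RPN = Severity × Occurrence × Detection:
  FM-1: 7 × 2 × 5 = 70
  FM-2: 9 × 5 × 10 = 450
  FM-3: 8 × 5 × 9 = 360
  FM-4: 1 × 2 × 5 = 10
  FM-5: 3 × 10 × 8 = 240
  FM-6: 4 × 2 × 5 = 40
  FM-7: 6 × 2 × 5 = 60
RPN > 35: FM-1 (70), FM-2 (450), FM-3 (360), FM-5 (240), FM-6 (40), FM-7 (60).
Sum: 70 + 450 + 360 + 240 + 40 + 60 = 1220.

1220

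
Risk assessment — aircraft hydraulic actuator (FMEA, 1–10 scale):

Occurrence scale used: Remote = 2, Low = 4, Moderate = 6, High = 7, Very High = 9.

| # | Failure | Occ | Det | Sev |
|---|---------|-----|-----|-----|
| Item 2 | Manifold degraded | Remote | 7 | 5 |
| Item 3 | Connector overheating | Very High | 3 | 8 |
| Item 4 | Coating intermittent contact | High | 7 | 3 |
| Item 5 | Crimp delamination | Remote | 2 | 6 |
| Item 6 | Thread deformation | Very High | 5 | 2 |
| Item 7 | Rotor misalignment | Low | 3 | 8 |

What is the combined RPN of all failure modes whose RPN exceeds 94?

459

RPN = Severity × Occurrence × Detection:
  Item 2: 5 × 2 × 7 = 70
  Item 3: 8 × 9 × 3 = 216
  Item 4: 3 × 7 × 7 = 147
  Item 5: 6 × 2 × 2 = 24
  Item 6: 2 × 9 × 5 = 90
  Item 7: 8 × 4 × 3 = 96
RPN > 94: Item 3 (216), Item 4 (147), Item 7 (96).
Sum: 216 + 147 + 96 = 459.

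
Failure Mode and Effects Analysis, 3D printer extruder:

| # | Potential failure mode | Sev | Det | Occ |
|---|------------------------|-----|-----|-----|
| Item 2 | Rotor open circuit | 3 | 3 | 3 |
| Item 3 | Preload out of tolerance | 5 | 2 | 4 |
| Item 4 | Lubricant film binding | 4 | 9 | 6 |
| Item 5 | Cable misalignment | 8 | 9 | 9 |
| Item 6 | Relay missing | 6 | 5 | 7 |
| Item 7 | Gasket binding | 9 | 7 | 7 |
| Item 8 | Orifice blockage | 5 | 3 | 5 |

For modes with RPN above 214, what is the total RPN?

1305

RPN = Severity × Occurrence × Detection:
  Item 2: 3 × 3 × 3 = 27
  Item 3: 5 × 4 × 2 = 40
  Item 4: 4 × 6 × 9 = 216
  Item 5: 8 × 9 × 9 = 648
  Item 6: 6 × 7 × 5 = 210
  Item 7: 9 × 7 × 7 = 441
  Item 8: 5 × 5 × 3 = 75
RPN > 214: Item 4 (216), Item 5 (648), Item 7 (441).
Sum: 216 + 648 + 441 = 1305.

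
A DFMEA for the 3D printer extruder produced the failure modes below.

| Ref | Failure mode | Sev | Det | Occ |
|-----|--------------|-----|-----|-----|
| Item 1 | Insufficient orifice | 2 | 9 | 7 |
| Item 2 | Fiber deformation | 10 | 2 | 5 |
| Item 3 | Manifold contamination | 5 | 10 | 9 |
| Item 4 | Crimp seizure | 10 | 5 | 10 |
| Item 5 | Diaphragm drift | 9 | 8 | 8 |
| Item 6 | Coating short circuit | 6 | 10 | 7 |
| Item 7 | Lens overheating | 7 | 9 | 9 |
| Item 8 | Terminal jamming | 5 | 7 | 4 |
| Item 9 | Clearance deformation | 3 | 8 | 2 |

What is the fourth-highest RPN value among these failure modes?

RPN = Severity × Occurrence × Detection:
  Item 1: 2 × 7 × 9 = 126
  Item 2: 10 × 5 × 2 = 100
  Item 3: 5 × 9 × 10 = 450
  Item 4: 10 × 10 × 5 = 500
  Item 5: 9 × 8 × 8 = 576
  Item 6: 6 × 7 × 10 = 420
  Item 7: 7 × 9 × 9 = 567
  Item 8: 5 × 4 × 7 = 140
  Item 9: 3 × 2 × 8 = 48
Sorted descending: 576, 567, 500, 450, 420, 140, 126, 100, 48.
The fourth-highest RPN is 450 (Item 3).

450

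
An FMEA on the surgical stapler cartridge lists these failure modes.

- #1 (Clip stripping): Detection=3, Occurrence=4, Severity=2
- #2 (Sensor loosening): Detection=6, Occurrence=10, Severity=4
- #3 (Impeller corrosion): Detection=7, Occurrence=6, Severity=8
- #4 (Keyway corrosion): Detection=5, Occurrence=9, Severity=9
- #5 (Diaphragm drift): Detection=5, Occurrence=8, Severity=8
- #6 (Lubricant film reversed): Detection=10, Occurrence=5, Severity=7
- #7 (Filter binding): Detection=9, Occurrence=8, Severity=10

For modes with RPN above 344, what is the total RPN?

RPN = Severity × Occurrence × Detection:
  #1: 2 × 4 × 3 = 24
  #2: 4 × 10 × 6 = 240
  #3: 8 × 6 × 7 = 336
  #4: 9 × 9 × 5 = 405
  #5: 8 × 8 × 5 = 320
  #6: 7 × 5 × 10 = 350
  #7: 10 × 8 × 9 = 720
RPN > 344: #4 (405), #6 (350), #7 (720).
Sum: 405 + 350 + 720 = 1475.

1475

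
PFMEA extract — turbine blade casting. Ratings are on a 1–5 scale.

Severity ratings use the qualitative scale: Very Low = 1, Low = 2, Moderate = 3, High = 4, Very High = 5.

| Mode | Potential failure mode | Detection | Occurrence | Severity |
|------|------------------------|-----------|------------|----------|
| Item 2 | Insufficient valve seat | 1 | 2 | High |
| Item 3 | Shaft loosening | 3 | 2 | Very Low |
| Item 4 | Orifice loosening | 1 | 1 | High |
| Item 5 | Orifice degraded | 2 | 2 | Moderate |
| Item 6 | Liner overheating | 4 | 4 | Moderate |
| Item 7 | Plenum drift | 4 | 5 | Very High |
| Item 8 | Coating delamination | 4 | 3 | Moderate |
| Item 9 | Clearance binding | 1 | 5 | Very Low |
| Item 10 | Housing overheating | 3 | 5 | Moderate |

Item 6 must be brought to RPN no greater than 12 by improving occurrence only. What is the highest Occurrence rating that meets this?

1

Item 6: S=3, O=4, D=4 → current RPN = 48.
Fixed product = 12. Need 12 × O ≤ 12, so O ≤ 12/12 = 1.00.
Maximum integer Occurrence rating = 1 (gives RPN 12; O=2 would give 24 > 12).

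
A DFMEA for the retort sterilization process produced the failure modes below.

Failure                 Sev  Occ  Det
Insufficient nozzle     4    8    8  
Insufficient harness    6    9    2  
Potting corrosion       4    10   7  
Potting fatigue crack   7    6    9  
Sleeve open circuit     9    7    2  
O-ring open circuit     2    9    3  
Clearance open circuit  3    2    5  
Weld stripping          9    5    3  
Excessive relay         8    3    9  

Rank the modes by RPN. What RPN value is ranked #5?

135

RPN = Severity × Occurrence × Detection:
  Insufficient nozzle: 4 × 8 × 8 = 256
  Insufficient harness: 6 × 9 × 2 = 108
  Potting corrosion: 4 × 10 × 7 = 280
  Potting fatigue crack: 7 × 6 × 9 = 378
  Sleeve open circuit: 9 × 7 × 2 = 126
  O-ring open circuit: 2 × 9 × 3 = 54
  Clearance open circuit: 3 × 2 × 5 = 30
  Weld stripping: 9 × 5 × 3 = 135
  Excessive relay: 8 × 3 × 9 = 216
Sorted descending: 378, 280, 256, 216, 135, 126, 108, 54, 30.
The fifth-highest RPN is 135 (Weld stripping).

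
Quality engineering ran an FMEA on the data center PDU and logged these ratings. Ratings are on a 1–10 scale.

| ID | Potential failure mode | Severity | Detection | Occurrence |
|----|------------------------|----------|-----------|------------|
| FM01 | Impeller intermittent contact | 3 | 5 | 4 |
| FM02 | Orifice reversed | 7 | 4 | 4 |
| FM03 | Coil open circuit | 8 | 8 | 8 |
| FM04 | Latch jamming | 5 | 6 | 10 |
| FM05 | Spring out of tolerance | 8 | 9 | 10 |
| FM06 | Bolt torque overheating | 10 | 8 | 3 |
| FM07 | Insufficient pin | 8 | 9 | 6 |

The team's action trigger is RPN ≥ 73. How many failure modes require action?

RPN = Severity × Occurrence × Detection:
  FM01: 3 × 4 × 5 = 60
  FM02: 7 × 4 × 4 = 112
  FM03: 8 × 8 × 8 = 512
  FM04: 5 × 10 × 6 = 300
  FM05: 8 × 10 × 9 = 720
  FM06: 10 × 3 × 8 = 240
  FM07: 8 × 6 × 9 = 432
Modes with RPN ≥ 73: FM02 (112), FM03 (512), FM04 (300), FM05 (720), FM06 (240), FM07 (432) → 6.

6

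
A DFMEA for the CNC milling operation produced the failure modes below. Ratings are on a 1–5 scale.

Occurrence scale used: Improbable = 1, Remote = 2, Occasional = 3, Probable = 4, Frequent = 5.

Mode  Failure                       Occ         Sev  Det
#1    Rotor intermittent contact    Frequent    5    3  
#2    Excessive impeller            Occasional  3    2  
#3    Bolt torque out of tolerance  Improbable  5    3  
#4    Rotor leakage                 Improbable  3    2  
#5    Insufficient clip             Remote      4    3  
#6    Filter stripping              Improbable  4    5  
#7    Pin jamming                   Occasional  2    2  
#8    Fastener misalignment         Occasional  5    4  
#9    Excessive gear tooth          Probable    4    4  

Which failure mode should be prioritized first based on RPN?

#1

RPN = Severity × Occurrence × Detection:
  #1: 5 × 5 × 3 = 75
  #2: 3 × 3 × 2 = 18
  #3: 5 × 1 × 3 = 15
  #4: 3 × 1 × 2 = 6
  #5: 4 × 2 × 3 = 24
  #6: 4 × 1 × 5 = 20
  #7: 2 × 3 × 2 = 12
  #8: 5 × 3 × 4 = 60
  #9: 4 × 4 × 4 = 64
Highest RPN is 75 → #1.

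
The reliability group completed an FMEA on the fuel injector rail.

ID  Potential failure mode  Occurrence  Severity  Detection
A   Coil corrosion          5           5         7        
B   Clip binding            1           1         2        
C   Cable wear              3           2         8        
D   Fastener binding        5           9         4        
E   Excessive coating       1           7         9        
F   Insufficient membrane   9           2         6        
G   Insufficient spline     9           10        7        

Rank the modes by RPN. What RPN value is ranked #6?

RPN = Severity × Occurrence × Detection:
  A: 5 × 5 × 7 = 175
  B: 1 × 1 × 2 = 2
  C: 2 × 3 × 8 = 48
  D: 9 × 5 × 4 = 180
  E: 7 × 1 × 9 = 63
  F: 2 × 9 × 6 = 108
  G: 10 × 9 × 7 = 630
Sorted descending: 630, 180, 175, 108, 63, 48, 2.
The sixth-highest RPN is 48 (C).

48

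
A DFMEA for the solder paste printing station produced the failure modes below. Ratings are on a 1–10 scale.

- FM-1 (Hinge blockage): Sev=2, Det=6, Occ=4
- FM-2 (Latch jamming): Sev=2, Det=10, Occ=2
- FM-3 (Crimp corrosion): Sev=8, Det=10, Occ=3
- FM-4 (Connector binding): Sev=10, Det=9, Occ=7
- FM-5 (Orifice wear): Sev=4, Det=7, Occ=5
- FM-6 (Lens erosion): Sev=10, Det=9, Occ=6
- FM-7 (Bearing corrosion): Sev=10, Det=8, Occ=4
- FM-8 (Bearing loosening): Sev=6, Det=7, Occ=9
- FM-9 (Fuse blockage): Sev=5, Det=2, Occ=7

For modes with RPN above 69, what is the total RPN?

2318

RPN = Severity × Occurrence × Detection:
  FM-1: 2 × 4 × 6 = 48
  FM-2: 2 × 2 × 10 = 40
  FM-3: 8 × 3 × 10 = 240
  FM-4: 10 × 7 × 9 = 630
  FM-5: 4 × 5 × 7 = 140
  FM-6: 10 × 6 × 9 = 540
  FM-7: 10 × 4 × 8 = 320
  FM-8: 6 × 9 × 7 = 378
  FM-9: 5 × 7 × 2 = 70
RPN > 69: FM-3 (240), FM-4 (630), FM-5 (140), FM-6 (540), FM-7 (320), FM-8 (378), FM-9 (70).
Sum: 240 + 630 + 140 + 540 + 320 + 378 + 70 = 2318.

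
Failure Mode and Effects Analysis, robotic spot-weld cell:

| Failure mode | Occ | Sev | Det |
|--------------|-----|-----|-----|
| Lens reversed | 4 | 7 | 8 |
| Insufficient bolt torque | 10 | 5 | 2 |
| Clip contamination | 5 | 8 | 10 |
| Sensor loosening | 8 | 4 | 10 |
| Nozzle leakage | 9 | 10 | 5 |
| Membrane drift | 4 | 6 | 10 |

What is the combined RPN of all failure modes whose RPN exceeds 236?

RPN = Severity × Occurrence × Detection:
  Lens reversed: 7 × 4 × 8 = 224
  Insufficient bolt torque: 5 × 10 × 2 = 100
  Clip contamination: 8 × 5 × 10 = 400
  Sensor loosening: 4 × 8 × 10 = 320
  Nozzle leakage: 10 × 9 × 5 = 450
  Membrane drift: 6 × 4 × 10 = 240
RPN > 236: Clip contamination (400), Sensor loosening (320), Nozzle leakage (450), Membrane drift (240).
Sum: 400 + 320 + 450 + 240 = 1410.

1410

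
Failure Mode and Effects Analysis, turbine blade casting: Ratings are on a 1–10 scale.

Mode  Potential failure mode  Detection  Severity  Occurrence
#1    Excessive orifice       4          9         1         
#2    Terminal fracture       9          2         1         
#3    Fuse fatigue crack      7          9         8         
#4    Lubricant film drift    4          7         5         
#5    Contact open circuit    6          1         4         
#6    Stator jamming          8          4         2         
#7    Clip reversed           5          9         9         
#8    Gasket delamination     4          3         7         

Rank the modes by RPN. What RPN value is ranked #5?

RPN = Severity × Occurrence × Detection:
  #1: 9 × 1 × 4 = 36
  #2: 2 × 1 × 9 = 18
  #3: 9 × 8 × 7 = 504
  #4: 7 × 5 × 4 = 140
  #5: 1 × 4 × 6 = 24
  #6: 4 × 2 × 8 = 64
  #7: 9 × 9 × 5 = 405
  #8: 3 × 7 × 4 = 84
Sorted descending: 504, 405, 140, 84, 64, 36, 24, 18.
The fifth-highest RPN is 64 (#6).

64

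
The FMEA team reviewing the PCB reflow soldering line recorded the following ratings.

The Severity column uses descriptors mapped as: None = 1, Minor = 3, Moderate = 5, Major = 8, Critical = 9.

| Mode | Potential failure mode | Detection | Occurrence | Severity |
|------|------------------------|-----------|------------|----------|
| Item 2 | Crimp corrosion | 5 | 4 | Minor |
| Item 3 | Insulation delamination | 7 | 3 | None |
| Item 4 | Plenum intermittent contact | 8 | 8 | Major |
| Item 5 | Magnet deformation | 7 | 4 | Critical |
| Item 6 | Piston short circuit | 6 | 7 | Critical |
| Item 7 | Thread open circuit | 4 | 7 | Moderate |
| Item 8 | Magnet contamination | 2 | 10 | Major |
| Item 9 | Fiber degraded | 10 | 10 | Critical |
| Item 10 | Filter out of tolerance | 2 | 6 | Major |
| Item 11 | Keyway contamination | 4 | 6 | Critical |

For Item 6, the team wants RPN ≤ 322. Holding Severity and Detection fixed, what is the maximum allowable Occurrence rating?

5

Item 6: S=9, O=7, D=6 → current RPN = 378.
Fixed product = 54. Need 54 × O ≤ 322, so O ≤ 322/54 = 5.96.
Maximum integer Occurrence rating = 5 (gives RPN 270; O=6 would give 324 > 322).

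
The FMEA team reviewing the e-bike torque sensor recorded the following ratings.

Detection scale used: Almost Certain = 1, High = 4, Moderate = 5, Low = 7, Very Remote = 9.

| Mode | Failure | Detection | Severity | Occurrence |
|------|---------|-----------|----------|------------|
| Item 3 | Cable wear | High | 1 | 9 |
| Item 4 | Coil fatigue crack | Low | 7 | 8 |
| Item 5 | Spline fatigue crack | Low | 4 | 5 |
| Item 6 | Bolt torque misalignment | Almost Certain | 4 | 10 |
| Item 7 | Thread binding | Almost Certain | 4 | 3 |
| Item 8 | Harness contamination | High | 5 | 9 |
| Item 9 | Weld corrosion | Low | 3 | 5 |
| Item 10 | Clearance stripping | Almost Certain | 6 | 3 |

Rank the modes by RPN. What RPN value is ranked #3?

RPN = Severity × Occurrence × Detection:
  Item 3: 1 × 9 × 4 = 36
  Item 4: 7 × 8 × 7 = 392
  Item 5: 4 × 5 × 7 = 140
  Item 6: 4 × 10 × 1 = 40
  Item 7: 4 × 3 × 1 = 12
  Item 8: 5 × 9 × 4 = 180
  Item 9: 3 × 5 × 7 = 105
  Item 10: 6 × 3 × 1 = 18
Sorted descending: 392, 180, 140, 105, 40, 36, 18, 12.
The third-highest RPN is 140 (Item 5).

140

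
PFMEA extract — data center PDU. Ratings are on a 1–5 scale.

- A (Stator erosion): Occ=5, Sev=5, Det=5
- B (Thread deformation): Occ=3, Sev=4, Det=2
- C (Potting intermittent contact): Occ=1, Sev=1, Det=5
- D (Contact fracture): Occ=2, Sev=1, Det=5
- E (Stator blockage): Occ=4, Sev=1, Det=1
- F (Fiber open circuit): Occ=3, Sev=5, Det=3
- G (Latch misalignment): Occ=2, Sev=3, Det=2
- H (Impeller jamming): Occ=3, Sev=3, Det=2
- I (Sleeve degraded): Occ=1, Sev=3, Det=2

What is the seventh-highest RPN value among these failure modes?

RPN = Severity × Occurrence × Detection:
  A: 5 × 5 × 5 = 125
  B: 4 × 3 × 2 = 24
  C: 1 × 1 × 5 = 5
  D: 1 × 2 × 5 = 10
  E: 1 × 4 × 1 = 4
  F: 5 × 3 × 3 = 45
  G: 3 × 2 × 2 = 12
  H: 3 × 3 × 2 = 18
  I: 3 × 1 × 2 = 6
Sorted descending: 125, 45, 24, 18, 12, 10, 6, 5, 4.
The seventh-highest RPN is 6 (I).

6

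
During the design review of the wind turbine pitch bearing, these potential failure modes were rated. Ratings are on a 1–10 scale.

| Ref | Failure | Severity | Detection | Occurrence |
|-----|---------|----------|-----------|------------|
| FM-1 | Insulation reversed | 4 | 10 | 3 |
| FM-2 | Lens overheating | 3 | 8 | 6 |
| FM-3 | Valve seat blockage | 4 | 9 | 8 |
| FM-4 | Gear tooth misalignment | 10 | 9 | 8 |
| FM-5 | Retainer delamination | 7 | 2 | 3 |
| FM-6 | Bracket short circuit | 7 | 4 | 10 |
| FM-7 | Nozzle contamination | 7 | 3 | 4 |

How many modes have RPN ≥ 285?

2

RPN = Severity × Occurrence × Detection:
  FM-1: 4 × 3 × 10 = 120
  FM-2: 3 × 6 × 8 = 144
  FM-3: 4 × 8 × 9 = 288
  FM-4: 10 × 8 × 9 = 720
  FM-5: 7 × 3 × 2 = 42
  FM-6: 7 × 10 × 4 = 280
  FM-7: 7 × 4 × 3 = 84
Modes with RPN ≥ 285: FM-3 (288), FM-4 (720) → 2.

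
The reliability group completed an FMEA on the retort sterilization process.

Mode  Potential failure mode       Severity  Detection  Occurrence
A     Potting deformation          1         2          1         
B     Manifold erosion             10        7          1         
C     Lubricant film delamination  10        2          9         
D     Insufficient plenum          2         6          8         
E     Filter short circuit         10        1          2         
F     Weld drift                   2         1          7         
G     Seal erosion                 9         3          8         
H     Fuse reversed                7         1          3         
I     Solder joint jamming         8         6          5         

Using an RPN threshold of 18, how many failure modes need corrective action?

RPN = Severity × Occurrence × Detection:
  A: 1 × 1 × 2 = 2
  B: 10 × 1 × 7 = 70
  C: 10 × 9 × 2 = 180
  D: 2 × 8 × 6 = 96
  E: 10 × 2 × 1 = 20
  F: 2 × 7 × 1 = 14
  G: 9 × 8 × 3 = 216
  H: 7 × 3 × 1 = 21
  I: 8 × 5 × 6 = 240
Modes with RPN ≥ 18: B (70), C (180), D (96), E (20), G (216), H (21), I (240) → 7.

7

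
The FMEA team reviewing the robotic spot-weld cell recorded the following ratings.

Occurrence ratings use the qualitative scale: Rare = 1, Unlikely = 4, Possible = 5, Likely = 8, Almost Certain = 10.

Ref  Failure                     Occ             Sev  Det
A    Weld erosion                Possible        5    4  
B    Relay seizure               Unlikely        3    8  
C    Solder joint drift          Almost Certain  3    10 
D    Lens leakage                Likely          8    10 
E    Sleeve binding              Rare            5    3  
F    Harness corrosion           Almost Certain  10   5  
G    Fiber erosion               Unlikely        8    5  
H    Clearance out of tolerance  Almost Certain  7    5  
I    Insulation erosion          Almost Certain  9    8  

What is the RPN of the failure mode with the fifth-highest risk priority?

RPN = Severity × Occurrence × Detection:
  A: 5 × 5 × 4 = 100
  B: 3 × 4 × 8 = 96
  C: 3 × 10 × 10 = 300
  D: 8 × 8 × 10 = 640
  E: 5 × 1 × 3 = 15
  F: 10 × 10 × 5 = 500
  G: 8 × 4 × 5 = 160
  H: 7 × 10 × 5 = 350
  I: 9 × 10 × 8 = 720
Sorted descending: 720, 640, 500, 350, 300, 160, 100, 96, 15.
The fifth-highest RPN is 300 (C).

300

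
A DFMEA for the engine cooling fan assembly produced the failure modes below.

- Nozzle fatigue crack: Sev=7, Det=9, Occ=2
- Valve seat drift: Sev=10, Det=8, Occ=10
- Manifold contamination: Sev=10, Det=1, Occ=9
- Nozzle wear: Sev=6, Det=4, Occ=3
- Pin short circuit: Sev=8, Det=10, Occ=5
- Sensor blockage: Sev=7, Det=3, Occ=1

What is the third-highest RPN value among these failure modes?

126

RPN = Severity × Occurrence × Detection:
  Nozzle fatigue crack: 7 × 2 × 9 = 126
  Valve seat drift: 10 × 10 × 8 = 800
  Manifold contamination: 10 × 9 × 1 = 90
  Nozzle wear: 6 × 3 × 4 = 72
  Pin short circuit: 8 × 5 × 10 = 400
  Sensor blockage: 7 × 1 × 3 = 21
Sorted descending: 800, 400, 126, 90, 72, 21.
The third-highest RPN is 126 (Nozzle fatigue crack).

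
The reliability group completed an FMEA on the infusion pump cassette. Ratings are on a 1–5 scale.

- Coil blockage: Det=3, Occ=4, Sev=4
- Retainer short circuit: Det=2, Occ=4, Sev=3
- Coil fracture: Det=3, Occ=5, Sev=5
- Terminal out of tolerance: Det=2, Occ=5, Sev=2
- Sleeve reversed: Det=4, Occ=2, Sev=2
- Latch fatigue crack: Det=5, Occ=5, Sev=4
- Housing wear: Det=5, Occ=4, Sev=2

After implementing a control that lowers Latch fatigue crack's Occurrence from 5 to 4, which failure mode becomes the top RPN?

Latch fatigue crack

RPN = Severity × Occurrence × Detection:
  Coil blockage: 4 × 4 × 3 = 48
  Retainer short circuit: 3 × 4 × 2 = 24
  Coil fracture: 5 × 5 × 3 = 75
  Terminal out of tolerance: 2 × 5 × 2 = 20
  Sleeve reversed: 2 × 2 × 4 = 16
  Latch fatigue crack: 4 × 5 × 5 = 100
  Housing wear: 2 × 4 × 5 = 40
After action: Latch fatigue crack → 4 × 4 × 5 = 80.
Revised RPNs: Latch fatigue crack=80, Coil fracture=75, Coil blockage=48, Housing wear=40, Retainer short circuit=24, Terminal out of tolerance=20, Sleeve reversed=16.
Highest is now Latch fatigue crack (80).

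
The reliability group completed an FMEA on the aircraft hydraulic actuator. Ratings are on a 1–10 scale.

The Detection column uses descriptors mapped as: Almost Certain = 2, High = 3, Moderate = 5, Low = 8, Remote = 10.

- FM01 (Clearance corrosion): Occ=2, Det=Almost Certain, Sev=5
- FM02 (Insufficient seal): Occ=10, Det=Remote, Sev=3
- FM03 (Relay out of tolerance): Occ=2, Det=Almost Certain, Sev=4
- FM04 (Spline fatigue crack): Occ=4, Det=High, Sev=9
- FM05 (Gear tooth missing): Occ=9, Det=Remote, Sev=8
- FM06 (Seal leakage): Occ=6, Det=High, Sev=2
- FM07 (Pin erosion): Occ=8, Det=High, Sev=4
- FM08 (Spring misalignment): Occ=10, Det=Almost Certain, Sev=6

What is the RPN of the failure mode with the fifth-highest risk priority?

96

RPN = Severity × Occurrence × Detection:
  FM01: 5 × 2 × 2 = 20
  FM02: 3 × 10 × 10 = 300
  FM03: 4 × 2 × 2 = 16
  FM04: 9 × 4 × 3 = 108
  FM05: 8 × 9 × 10 = 720
  FM06: 2 × 6 × 3 = 36
  FM07: 4 × 8 × 3 = 96
  FM08: 6 × 10 × 2 = 120
Sorted descending: 720, 300, 120, 108, 96, 36, 20, 16.
The fifth-highest RPN is 96 (FM07).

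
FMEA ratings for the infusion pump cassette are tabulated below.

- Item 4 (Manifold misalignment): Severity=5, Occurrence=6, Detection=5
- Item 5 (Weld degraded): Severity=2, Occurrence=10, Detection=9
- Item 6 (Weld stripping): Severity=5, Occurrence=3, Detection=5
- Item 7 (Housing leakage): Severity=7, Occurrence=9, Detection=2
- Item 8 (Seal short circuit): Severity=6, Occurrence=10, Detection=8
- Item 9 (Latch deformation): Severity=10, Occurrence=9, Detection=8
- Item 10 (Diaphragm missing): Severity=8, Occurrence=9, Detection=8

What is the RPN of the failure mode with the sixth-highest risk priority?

126

RPN = Severity × Occurrence × Detection:
  Item 4: 5 × 6 × 5 = 150
  Item 5: 2 × 10 × 9 = 180
  Item 6: 5 × 3 × 5 = 75
  Item 7: 7 × 9 × 2 = 126
  Item 8: 6 × 10 × 8 = 480
  Item 9: 10 × 9 × 8 = 720
  Item 10: 8 × 9 × 8 = 576
Sorted descending: 720, 576, 480, 180, 150, 126, 75.
The sixth-highest RPN is 126 (Item 7).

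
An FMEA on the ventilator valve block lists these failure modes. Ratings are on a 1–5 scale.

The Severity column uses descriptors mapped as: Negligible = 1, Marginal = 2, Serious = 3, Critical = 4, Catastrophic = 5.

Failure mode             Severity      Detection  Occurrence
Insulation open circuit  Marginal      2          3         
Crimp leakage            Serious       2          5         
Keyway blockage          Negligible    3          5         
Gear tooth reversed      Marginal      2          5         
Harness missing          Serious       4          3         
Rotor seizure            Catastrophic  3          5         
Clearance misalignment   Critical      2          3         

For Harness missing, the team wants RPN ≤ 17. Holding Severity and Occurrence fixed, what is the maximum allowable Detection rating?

Harness missing: S=3, O=3, D=4 → current RPN = 36.
Fixed product = 9. Need 9 × D ≤ 17, so D ≤ 17/9 = 1.89.
Maximum integer Detection rating = 1 (gives RPN 9; D=2 would give 18 > 17).

1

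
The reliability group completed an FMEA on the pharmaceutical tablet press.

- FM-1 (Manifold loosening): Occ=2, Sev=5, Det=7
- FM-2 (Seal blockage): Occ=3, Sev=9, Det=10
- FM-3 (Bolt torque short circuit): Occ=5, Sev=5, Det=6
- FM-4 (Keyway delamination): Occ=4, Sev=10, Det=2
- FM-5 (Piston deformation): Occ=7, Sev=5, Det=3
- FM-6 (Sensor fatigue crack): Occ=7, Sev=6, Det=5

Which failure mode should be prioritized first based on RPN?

FM-2

RPN = Severity × Occurrence × Detection:
  FM-1: 5 × 2 × 7 = 70
  FM-2: 9 × 3 × 10 = 270
  FM-3: 5 × 5 × 6 = 150
  FM-4: 10 × 4 × 2 = 80
  FM-5: 5 × 7 × 3 = 105
  FM-6: 6 × 7 × 5 = 210
Highest RPN is 270 → FM-2.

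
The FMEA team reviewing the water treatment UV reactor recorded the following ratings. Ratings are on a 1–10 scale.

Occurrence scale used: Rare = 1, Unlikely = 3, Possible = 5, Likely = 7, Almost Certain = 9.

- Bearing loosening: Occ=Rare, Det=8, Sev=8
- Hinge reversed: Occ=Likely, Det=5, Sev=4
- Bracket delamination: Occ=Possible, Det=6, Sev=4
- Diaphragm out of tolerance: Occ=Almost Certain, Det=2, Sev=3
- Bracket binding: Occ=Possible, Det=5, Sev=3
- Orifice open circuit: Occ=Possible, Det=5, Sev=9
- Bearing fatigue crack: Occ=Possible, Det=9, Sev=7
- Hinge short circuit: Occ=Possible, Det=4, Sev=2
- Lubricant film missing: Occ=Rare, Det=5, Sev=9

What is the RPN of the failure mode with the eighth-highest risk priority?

RPN = Severity × Occurrence × Detection:
  Bearing loosening: 8 × 1 × 8 = 64
  Hinge reversed: 4 × 7 × 5 = 140
  Bracket delamination: 4 × 5 × 6 = 120
  Diaphragm out of tolerance: 3 × 9 × 2 = 54
  Bracket binding: 3 × 5 × 5 = 75
  Orifice open circuit: 9 × 5 × 5 = 225
  Bearing fatigue crack: 7 × 5 × 9 = 315
  Hinge short circuit: 2 × 5 × 4 = 40
  Lubricant film missing: 9 × 1 × 5 = 45
Sorted descending: 315, 225, 140, 120, 75, 64, 54, 45, 40.
The eighth-highest RPN is 45 (Lubricant film missing).

45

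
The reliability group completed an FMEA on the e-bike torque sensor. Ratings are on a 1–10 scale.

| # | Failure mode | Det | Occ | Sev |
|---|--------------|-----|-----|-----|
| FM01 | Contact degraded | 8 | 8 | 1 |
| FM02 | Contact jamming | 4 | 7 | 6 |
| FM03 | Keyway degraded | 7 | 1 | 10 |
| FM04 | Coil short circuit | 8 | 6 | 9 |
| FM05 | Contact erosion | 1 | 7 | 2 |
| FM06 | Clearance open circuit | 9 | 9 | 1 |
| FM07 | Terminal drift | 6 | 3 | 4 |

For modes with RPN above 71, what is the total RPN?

RPN = Severity × Occurrence × Detection:
  FM01: 1 × 8 × 8 = 64
  FM02: 6 × 7 × 4 = 168
  FM03: 10 × 1 × 7 = 70
  FM04: 9 × 6 × 8 = 432
  FM05: 2 × 7 × 1 = 14
  FM06: 1 × 9 × 9 = 81
  FM07: 4 × 3 × 6 = 72
RPN > 71: FM02 (168), FM04 (432), FM06 (81), FM07 (72).
Sum: 168 + 432 + 81 + 72 = 753.

753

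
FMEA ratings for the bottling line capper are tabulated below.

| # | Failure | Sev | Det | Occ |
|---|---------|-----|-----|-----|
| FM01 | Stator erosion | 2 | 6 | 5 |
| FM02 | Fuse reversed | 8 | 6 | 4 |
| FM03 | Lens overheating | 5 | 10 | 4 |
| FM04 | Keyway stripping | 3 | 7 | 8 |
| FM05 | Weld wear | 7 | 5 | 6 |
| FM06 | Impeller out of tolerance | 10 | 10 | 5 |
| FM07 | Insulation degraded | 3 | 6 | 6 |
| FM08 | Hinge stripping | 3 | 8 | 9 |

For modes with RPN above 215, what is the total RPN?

RPN = Severity × Occurrence × Detection:
  FM01: 2 × 5 × 6 = 60
  FM02: 8 × 4 × 6 = 192
  FM03: 5 × 4 × 10 = 200
  FM04: 3 × 8 × 7 = 168
  FM05: 7 × 6 × 5 = 210
  FM06: 10 × 5 × 10 = 500
  FM07: 3 × 6 × 6 = 108
  FM08: 3 × 9 × 8 = 216
RPN > 215: FM06 (500), FM08 (216).
Sum: 500 + 216 = 716.

716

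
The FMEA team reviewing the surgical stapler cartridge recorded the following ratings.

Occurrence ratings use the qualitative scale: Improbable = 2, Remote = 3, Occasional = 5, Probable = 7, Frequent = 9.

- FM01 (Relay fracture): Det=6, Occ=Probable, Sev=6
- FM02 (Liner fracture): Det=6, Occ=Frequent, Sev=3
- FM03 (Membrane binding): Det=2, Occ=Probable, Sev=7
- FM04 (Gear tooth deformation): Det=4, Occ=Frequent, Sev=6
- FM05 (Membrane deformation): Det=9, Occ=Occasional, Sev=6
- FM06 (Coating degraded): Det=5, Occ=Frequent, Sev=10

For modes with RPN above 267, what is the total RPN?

720

RPN = Severity × Occurrence × Detection:
  FM01: 6 × 7 × 6 = 252
  FM02: 3 × 9 × 6 = 162
  FM03: 7 × 7 × 2 = 98
  FM04: 6 × 9 × 4 = 216
  FM05: 6 × 5 × 9 = 270
  FM06: 10 × 9 × 5 = 450
RPN > 267: FM05 (270), FM06 (450).
Sum: 270 + 450 = 720.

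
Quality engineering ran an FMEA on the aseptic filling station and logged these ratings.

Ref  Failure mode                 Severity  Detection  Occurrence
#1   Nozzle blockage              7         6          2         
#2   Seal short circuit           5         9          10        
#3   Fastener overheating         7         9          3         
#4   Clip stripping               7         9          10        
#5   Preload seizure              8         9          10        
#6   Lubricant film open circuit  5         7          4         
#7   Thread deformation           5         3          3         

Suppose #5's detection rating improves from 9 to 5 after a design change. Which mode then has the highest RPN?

#4

RPN = Severity × Occurrence × Detection:
  #1: 7 × 2 × 6 = 84
  #2: 5 × 10 × 9 = 450
  #3: 7 × 3 × 9 = 189
  #4: 7 × 10 × 9 = 630
  #5: 8 × 10 × 9 = 720
  #6: 5 × 4 × 7 = 140
  #7: 5 × 3 × 3 = 45
After action: #5 → 8 × 10 × 5 = 400.
Revised RPNs: #4=630, #2=450, #5=400, #3=189, #6=140, #1=84, #7=45.
Highest is now #4 (630).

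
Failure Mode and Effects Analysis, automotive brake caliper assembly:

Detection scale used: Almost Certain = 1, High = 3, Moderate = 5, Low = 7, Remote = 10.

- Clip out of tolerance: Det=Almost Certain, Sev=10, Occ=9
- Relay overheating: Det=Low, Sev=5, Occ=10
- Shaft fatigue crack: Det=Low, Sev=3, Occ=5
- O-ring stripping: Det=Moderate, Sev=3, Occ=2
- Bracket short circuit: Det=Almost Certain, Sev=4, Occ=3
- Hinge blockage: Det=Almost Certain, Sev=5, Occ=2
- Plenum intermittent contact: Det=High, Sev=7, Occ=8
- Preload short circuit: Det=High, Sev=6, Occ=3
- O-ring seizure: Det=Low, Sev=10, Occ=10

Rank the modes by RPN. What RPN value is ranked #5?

RPN = Severity × Occurrence × Detection:
  Clip out of tolerance: 10 × 9 × 1 = 90
  Relay overheating: 5 × 10 × 7 = 350
  Shaft fatigue crack: 3 × 5 × 7 = 105
  O-ring stripping: 3 × 2 × 5 = 30
  Bracket short circuit: 4 × 3 × 1 = 12
  Hinge blockage: 5 × 2 × 1 = 10
  Plenum intermittent contact: 7 × 8 × 3 = 168
  Preload short circuit: 6 × 3 × 3 = 54
  O-ring seizure: 10 × 10 × 7 = 700
Sorted descending: 700, 350, 168, 105, 90, 54, 30, 12, 10.
The fifth-highest RPN is 90 (Clip out of tolerance).

90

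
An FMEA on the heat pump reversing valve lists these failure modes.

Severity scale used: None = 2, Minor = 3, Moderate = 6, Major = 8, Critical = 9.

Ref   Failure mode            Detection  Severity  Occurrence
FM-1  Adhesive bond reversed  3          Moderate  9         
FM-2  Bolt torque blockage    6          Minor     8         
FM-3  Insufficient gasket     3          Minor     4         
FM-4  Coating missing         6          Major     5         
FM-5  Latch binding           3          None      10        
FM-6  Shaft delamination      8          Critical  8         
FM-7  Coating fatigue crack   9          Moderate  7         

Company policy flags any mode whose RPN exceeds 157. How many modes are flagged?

4

RPN = Severity × Occurrence × Detection:
  FM-1: 6 × 9 × 3 = 162
  FM-2: 3 × 8 × 6 = 144
  FM-3: 3 × 4 × 3 = 36
  FM-4: 8 × 5 × 6 = 240
  FM-5: 2 × 10 × 3 = 60
  FM-6: 9 × 8 × 8 = 576
  FM-7: 6 × 7 × 9 = 378
Modes with RPN > 157: FM-1 (162), FM-4 (240), FM-6 (576), FM-7 (378) → 4.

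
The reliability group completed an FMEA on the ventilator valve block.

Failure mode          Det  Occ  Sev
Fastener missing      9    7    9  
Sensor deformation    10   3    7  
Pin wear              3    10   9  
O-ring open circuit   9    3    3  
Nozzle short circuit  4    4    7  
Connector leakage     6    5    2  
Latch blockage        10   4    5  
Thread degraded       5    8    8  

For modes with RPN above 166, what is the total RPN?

RPN = Severity × Occurrence × Detection:
  Fastener missing: 9 × 7 × 9 = 567
  Sensor deformation: 7 × 3 × 10 = 210
  Pin wear: 9 × 10 × 3 = 270
  O-ring open circuit: 3 × 3 × 9 = 81
  Nozzle short circuit: 7 × 4 × 4 = 112
  Connector leakage: 2 × 5 × 6 = 60
  Latch blockage: 5 × 4 × 10 = 200
  Thread degraded: 8 × 8 × 5 = 320
RPN > 166: Fastener missing (567), Sensor deformation (210), Pin wear (270), Latch blockage (200), Thread degraded (320).
Sum: 567 + 210 + 270 + 200 + 320 = 1567.

1567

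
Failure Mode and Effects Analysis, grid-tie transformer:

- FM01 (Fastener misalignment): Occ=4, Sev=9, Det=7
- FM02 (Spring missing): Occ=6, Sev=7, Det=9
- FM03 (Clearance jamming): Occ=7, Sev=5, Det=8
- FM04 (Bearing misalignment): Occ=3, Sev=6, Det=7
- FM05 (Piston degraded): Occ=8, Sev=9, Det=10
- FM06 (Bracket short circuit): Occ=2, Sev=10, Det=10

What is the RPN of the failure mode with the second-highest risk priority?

378

RPN = Severity × Occurrence × Detection:
  FM01: 9 × 4 × 7 = 252
  FM02: 7 × 6 × 9 = 378
  FM03: 5 × 7 × 8 = 280
  FM04: 6 × 3 × 7 = 126
  FM05: 9 × 8 × 10 = 720
  FM06: 10 × 2 × 10 = 200
Sorted descending: 720, 378, 280, 252, 200, 126.
The second-highest RPN is 378 (FM02).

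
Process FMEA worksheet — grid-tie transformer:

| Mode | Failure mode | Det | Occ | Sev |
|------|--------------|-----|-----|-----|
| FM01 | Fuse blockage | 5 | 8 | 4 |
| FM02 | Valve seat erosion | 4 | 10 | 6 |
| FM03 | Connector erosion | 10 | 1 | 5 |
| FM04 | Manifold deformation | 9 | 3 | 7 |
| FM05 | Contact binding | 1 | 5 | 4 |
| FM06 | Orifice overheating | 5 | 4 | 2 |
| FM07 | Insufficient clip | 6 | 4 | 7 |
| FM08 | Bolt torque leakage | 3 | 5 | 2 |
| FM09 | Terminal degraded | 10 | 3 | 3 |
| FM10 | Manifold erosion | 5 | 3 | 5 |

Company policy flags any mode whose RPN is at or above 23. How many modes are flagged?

RPN = Severity × Occurrence × Detection:
  FM01: 4 × 8 × 5 = 160
  FM02: 6 × 10 × 4 = 240
  FM03: 5 × 1 × 10 = 50
  FM04: 7 × 3 × 9 = 189
  FM05: 4 × 5 × 1 = 20
  FM06: 2 × 4 × 5 = 40
  FM07: 7 × 4 × 6 = 168
  FM08: 2 × 5 × 3 = 30
  FM09: 3 × 3 × 10 = 90
  FM10: 5 × 3 × 5 = 75
Modes with RPN ≥ 23: FM01 (160), FM02 (240), FM03 (50), FM04 (189), FM06 (40), FM07 (168), FM08 (30), FM09 (90), FM10 (75) → 9.

9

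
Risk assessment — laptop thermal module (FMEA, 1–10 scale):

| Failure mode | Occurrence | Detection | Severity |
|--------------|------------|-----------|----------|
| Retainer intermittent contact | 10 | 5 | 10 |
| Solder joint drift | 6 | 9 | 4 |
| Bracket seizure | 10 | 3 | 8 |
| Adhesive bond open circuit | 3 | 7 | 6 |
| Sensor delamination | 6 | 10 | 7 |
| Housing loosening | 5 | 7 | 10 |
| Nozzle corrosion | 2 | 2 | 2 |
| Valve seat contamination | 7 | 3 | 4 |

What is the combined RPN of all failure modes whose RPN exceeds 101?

RPN = Severity × Occurrence × Detection:
  Retainer intermittent contact: 10 × 10 × 5 = 500
  Solder joint drift: 4 × 6 × 9 = 216
  Bracket seizure: 8 × 10 × 3 = 240
  Adhesive bond open circuit: 6 × 3 × 7 = 126
  Sensor delamination: 7 × 6 × 10 = 420
  Housing loosening: 10 × 5 × 7 = 350
  Nozzle corrosion: 2 × 2 × 2 = 8
  Valve seat contamination: 4 × 7 × 3 = 84
RPN > 101: Retainer intermittent contact (500), Solder joint drift (216), Bracket seizure (240), Adhesive bond open circuit (126), Sensor delamination (420), Housing loosening (350).
Sum: 500 + 216 + 240 + 126 + 420 + 350 = 1852.

1852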